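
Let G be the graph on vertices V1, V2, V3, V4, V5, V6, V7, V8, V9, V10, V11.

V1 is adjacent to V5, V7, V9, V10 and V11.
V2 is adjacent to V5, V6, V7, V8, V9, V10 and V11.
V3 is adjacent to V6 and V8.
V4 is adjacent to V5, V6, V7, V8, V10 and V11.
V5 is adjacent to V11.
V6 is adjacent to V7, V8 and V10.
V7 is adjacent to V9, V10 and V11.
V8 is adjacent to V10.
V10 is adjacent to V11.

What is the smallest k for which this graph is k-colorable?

4

V4, V7, V10, V11 form a clique, so at least 4 colors are needed.
4 colors suffice: color red → {V3, V5, V9, V10}; color blue → {V1, V2, V4}; color green → {V7, V8}; color yellow → {V6, V11}. No two adjacent vertices share a color.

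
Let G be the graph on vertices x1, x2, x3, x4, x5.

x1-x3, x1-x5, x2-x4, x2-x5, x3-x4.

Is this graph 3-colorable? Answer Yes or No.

Yes

The chromatic number is 3. The cycle x1-x3-x4-x2-x5-x1 has odd length 5, so it cannot be 2-colored; at least 3 colors are needed.
3 colors suffice: color 1 → {x1, x4}; color 2 → {x2, x3}; color 3 → {x5}.
That is already a proper 3-coloring.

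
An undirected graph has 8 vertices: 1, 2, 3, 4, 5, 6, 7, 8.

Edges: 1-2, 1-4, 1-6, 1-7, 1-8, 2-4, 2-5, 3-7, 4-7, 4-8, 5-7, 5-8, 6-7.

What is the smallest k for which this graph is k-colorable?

3

1, 6, 7 are mutually adjacent, so at least 3 colors are needed.
3 colors suffice: color a → {1, 3, 5}; color b → {2, 7, 8}; color c → {4, 6}. Every edge joins two different colors.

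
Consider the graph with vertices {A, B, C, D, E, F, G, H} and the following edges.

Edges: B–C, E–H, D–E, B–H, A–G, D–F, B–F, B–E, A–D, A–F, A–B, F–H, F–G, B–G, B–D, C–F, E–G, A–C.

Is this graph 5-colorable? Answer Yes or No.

The chromatic number is 4. A, B, D, F are mutually adjacent (a clique of size 4), so at least 4 colors are needed.
A valid assignment using 4 colors: A=3, B=1, C=4, D=4, E=2, F=2, G=4, H=3.
Since 5 ≥ 4, a proper 5-coloring certainly exists.

Yes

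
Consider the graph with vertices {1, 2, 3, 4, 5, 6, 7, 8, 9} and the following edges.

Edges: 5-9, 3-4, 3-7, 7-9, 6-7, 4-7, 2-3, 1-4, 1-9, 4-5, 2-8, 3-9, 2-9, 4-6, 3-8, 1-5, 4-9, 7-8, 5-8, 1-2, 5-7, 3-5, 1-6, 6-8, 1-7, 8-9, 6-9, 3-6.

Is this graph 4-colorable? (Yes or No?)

1, 4, 5, 7, 9 form a clique, so at least 5 colors are needed.
So 4 colors are not enough.

No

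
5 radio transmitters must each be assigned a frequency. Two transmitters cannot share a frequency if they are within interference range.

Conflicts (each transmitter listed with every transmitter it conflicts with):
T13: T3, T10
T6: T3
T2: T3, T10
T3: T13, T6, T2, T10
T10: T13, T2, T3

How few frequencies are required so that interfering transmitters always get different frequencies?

T2, T3, T10 all conflict with each other, so at least 3 frequencies are needed.
3 frequencies suffice: T13=3, T6=2, T2=3, T3=1, T10=2. Each listed conflict is separated.

3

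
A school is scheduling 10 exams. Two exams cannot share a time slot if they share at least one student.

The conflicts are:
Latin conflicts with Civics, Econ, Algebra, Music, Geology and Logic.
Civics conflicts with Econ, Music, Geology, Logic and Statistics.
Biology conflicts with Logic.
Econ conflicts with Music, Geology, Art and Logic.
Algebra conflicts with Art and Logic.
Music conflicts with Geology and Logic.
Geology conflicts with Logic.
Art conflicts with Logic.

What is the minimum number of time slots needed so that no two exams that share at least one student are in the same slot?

Latin, Civics, Econ, Music, Geology, Logic are mutually in conflict, so at least 6 time slots are needed.
A valid assignment using 6 time slots: Latin=2, Civics=4, Biology=2, Econ=3, Algebra=3, Music=6, Geology=5, Art=2, Logic=1, Statistics=1. Each listed conflict is separated.

6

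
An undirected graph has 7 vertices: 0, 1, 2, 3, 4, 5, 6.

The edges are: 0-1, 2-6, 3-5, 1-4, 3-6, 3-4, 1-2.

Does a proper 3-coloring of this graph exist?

The chromatic number is 3. The cycle 3-4-1-2-6-3 has odd length 5, so it cannot be 2-colored; at least 3 colors are needed.
A valid assignment using 3 colors: 0=b, 1=a, 2=c, 3=a, 4=b, 5=b, 6=b.
That is already a proper 3-coloring.

Yes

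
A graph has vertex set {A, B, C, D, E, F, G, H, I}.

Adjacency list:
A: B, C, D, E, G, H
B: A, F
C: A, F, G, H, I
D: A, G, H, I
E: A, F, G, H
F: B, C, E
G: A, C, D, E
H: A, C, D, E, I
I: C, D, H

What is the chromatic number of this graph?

3

D, H, I form a triangle, so at least 3 colors are needed.
A valid assignment using 3 colors: A=1, B=2, C=3, D=3, E=3, F=1, G=2, H=2, I=1. Every edge joins two different colors.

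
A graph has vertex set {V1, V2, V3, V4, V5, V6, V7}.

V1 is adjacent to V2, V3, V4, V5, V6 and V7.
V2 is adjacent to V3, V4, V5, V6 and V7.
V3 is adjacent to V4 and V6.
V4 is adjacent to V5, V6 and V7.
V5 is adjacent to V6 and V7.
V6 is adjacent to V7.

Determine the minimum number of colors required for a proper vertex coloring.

6

V1, V2, V4, V5, V6, V7 are mutually adjacent (a clique of size 6), so at least 6 colors are needed.
6 colors suffice: V1=1, V2=4, V3=5, V4=2, V5=6, V6=3, V7=5. No two adjacent vertices share a color.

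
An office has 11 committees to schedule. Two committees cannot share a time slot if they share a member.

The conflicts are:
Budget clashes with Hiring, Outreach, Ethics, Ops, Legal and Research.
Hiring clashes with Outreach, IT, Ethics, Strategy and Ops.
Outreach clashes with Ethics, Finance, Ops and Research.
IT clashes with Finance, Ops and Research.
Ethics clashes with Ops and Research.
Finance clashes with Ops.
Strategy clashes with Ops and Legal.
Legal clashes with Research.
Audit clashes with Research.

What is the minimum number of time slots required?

5

Budget, Hiring, Outreach, Ethics, Ops pairwise conflict, so at least 5 time slots are needed.
Using 5 time slots: Budget=2, Hiring=3, Outreach=4, IT=2, Ethics=5, Finance=3, Strategy=2, Ops=1, Legal=3, Audit=2, Research=1. No two conflicting committees share a time slot.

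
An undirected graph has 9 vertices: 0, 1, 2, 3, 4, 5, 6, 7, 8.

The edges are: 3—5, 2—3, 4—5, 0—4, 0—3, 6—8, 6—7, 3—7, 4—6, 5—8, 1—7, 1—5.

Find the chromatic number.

3

The cycle 7-3-0-4-6-7 has odd length 5, so it cannot be 2-colored; at least 3 colors are needed.
3 colors suffice: 0=blue, 1=red, 2=blue, 3=red, 4=red, 5=blue, 6=blue, 7=green, 8=red. No two adjacent vertices share a color.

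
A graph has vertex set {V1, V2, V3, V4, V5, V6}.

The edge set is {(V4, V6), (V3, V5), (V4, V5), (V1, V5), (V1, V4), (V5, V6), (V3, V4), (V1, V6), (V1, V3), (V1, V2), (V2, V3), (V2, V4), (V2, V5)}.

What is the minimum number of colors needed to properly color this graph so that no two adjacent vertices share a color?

5

V1, V2, V3, V4, V5 are pairwise adjacent (a clique of size 5), so at least 5 colors are needed.
5 colors suffice: color red → {V4}; color blue → {V5}; color green → {V1}; color yellow → {V3, V6}; color purple → {V2}. Every edge joins two different colors.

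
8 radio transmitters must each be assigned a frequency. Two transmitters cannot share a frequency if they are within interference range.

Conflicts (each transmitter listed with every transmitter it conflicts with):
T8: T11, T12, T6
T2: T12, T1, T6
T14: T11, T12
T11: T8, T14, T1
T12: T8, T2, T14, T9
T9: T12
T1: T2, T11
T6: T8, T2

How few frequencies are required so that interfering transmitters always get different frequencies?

3

The cycle T6-T8-T11-T1-T2-T6 has odd length 5, so it cannot be 2-colored; at least 3 frequencies are needed.
A valid assignment using 3 frequencies: T8=2, T2=2, T14=2, T11=1, T12=1, T9=2, T1=3, T6=1. No two conflicting transmitters share a frequency.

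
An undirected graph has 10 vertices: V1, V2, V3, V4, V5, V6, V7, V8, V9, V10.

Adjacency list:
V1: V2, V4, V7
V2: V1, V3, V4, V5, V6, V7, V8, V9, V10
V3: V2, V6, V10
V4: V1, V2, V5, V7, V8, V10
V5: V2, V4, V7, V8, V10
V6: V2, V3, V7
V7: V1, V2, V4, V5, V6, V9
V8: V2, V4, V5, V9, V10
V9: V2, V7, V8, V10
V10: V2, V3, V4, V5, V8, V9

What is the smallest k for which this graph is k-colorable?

V2, V4, V5, V8, V10 are mutually adjacent (a clique of size 5), so at least 5 colors are needed.
A valid assignment using 5 colors: V1=Y, V2=R, V3=Y, V4=G, V5=Y, V6=G, V7=B, V8=P, V9=G, V10=B. Every edge joins two different colors.

5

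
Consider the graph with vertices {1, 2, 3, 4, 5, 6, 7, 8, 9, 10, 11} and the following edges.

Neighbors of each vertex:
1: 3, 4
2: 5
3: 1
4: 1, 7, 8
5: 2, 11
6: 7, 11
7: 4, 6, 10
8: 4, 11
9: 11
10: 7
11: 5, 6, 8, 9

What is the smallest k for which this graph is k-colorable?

3

The cycle 6-7-4-8-11-6 has odd length 5, so it cannot be 2-colored; at least 3 colors are needed.
A valid assignment using 3 colors: 1=a, 2=a, 3=b, 4=b, 5=b, 6=b, 7=a, 8=c, 9=b, 10=b, 11=a. Each edge has distinct colors on its endpoints.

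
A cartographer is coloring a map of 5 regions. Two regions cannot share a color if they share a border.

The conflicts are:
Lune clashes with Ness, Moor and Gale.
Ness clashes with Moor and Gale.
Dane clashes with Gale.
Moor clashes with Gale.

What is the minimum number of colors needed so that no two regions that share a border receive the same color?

Lune, Ness, Moor, Gale pairwise conflict, so at least 4 colors are needed.
One proper 4-coloring: Lune=4, Ness=3, Dane=2, Moor=2, Gale=1. Each listed conflict is separated.

4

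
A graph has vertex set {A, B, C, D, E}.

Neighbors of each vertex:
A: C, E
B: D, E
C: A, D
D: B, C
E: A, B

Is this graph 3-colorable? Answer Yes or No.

Yes

The chromatic number is 3. The cycle B-D-C-A-E-B has odd length 5, so it cannot be 2-colored; at least 3 colors are needed.
A valid assignment using 3 colors: A=2, B=1, C=1, D=2, E=3.
That is already a proper 3-coloring.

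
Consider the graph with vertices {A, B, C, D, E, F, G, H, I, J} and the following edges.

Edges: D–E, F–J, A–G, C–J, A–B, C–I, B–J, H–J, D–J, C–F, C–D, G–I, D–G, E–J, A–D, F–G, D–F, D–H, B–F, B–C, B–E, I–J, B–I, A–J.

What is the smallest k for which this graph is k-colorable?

C, D, F, J are pairwise adjacent (a clique of size 4), so at least 4 colors are needed.
4 colors suffice: color red → {G, J}; color blue → {B, D}; color green → {A, C, E, H}; color yellow → {F, I}. Each edge has distinct colors on its endpoints.

4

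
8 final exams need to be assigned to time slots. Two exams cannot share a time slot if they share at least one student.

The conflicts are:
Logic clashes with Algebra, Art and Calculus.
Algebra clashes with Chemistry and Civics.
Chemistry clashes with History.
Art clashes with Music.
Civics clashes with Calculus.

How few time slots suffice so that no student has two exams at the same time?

Civics and Calculus conflict, so at least 2 time slots are needed.
Using 2 time slots: Logic=2, Algebra=1, Chemistry=2, Art=1, Music=2, History=1, Civics=2, Calculus=1. Every pair that conflicts lands in different time slots.

2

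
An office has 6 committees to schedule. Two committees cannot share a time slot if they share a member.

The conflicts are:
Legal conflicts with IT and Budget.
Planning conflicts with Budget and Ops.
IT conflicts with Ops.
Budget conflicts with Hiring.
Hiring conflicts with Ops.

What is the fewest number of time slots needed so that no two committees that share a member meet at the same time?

3

The cycle IT-Ops-Hiring-Budget-Legal-IT has odd length 5, so it cannot be 2-colored; at least 3 time slots are needed.
3 time slots suffice: time slot 1 → {Budget, Ops}; time slot 2 → {Legal, Planning, Hiring}; time slot 3 → {IT}. Every pair that conflicts lands in different time slots.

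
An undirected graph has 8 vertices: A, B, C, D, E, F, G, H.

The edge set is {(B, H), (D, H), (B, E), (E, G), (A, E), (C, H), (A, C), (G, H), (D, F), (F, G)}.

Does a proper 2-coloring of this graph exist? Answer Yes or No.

No

The cycle C-H-G-E-A-C has odd length 5, so it cannot be 2-colored; at least 3 colors are needed.
So 2 colors are not enough.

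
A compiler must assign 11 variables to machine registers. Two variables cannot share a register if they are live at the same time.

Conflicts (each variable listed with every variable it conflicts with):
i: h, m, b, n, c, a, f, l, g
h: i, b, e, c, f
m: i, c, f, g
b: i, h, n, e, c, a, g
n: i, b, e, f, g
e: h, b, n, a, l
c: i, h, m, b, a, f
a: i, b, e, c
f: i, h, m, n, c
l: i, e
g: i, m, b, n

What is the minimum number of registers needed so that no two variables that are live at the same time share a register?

i, b, c, a are mutually in conflict, so at least 4 registers are needed.
4 registers suffice: register 1 → {i, e}; register 2 → {b, f, l}; register 3 → {c, g}; register 4 → {h, m, n, a}. Each listed conflict is separated.

4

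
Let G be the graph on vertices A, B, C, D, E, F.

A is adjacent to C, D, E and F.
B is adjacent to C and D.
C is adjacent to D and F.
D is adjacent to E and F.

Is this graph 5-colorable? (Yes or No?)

The chromatic number is 4. A, C, D, F form a clique, so at least 4 colors are needed.
A valid assignment using 4 colors: A=blue, B=blue, C=green, D=red, E=green, F=yellow.
Since 5 ≥ 4, a proper 5-coloring certainly exists.

Yes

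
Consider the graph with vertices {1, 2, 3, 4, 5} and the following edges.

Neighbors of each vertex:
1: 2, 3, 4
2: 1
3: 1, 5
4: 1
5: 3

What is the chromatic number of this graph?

2

1 and 2 are adjacent, so at least 2 colors are needed.
2 colors suffice: color red → {1, 5}; color blue → {2, 3, 4}. No two adjacent vertices share a color.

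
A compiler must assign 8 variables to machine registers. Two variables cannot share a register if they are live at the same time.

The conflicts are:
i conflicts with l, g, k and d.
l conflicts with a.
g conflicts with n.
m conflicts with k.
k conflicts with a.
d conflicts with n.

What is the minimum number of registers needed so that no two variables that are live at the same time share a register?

m and k conflict, so at least 2 registers are needed.
2 registers suffice: register 1 → {i, m, a, n}; register 2 → {l, g, k, d}. Each listed conflict is separated.

2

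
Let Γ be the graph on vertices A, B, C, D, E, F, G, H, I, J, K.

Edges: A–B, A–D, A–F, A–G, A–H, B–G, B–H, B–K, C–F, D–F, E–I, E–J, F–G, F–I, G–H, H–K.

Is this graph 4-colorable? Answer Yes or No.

Yes

The chromatic number is 4. A, B, G, H are pairwise adjacent (a clique of size 4), so at least 4 colors are needed.
A valid assignment using 4 colors: A=red, B=green, C=red, D=green, E=blue, F=blue, G=yellow, H=blue, I=red, J=red, K=red.
That is already a proper 4-coloring.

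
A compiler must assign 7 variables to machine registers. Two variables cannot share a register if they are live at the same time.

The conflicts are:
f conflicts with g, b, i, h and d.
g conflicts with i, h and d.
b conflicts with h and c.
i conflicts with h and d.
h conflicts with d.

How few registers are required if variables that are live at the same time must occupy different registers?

f, g, i, h, d pairwise conflict, so at least 5 registers are needed.
5 registers suffice: register 1 → {f, c}; register 2 → {h}; register 3 → {b, d}; register 4 → {g}; register 5 → {i}. No two conflicting variables share a register.

5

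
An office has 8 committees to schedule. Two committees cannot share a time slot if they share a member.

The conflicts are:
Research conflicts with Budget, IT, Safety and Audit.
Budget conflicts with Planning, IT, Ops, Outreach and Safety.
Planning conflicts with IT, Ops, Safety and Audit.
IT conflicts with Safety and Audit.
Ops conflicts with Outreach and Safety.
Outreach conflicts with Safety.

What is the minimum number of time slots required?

4

Budget, Planning, Ops, Safety pairwise conflict, so at least 4 time slots are needed.
4 time slots suffice: Research=3, Budget=1, Planning=3, IT=4, Ops=4, Outreach=3, Safety=2, Audit=1. No two conflicting committees share a time slot.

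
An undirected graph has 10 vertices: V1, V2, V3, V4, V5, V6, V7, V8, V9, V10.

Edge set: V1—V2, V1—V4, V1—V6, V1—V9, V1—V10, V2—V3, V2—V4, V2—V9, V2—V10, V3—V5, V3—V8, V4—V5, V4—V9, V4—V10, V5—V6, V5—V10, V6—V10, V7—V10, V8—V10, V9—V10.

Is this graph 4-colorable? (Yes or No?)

V1, V2, V4, V9, V10 are pairwise adjacent (a clique of size 5), so at least 5 colors are needed.
So 4 colors are not enough.

No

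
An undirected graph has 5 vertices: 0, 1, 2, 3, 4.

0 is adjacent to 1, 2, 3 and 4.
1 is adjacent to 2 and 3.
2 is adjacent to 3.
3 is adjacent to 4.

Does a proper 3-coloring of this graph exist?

0, 1, 2, 3 are mutually adjacent (a clique of size 4), so at least 4 colors are needed.
So 3 colors are not enough.

No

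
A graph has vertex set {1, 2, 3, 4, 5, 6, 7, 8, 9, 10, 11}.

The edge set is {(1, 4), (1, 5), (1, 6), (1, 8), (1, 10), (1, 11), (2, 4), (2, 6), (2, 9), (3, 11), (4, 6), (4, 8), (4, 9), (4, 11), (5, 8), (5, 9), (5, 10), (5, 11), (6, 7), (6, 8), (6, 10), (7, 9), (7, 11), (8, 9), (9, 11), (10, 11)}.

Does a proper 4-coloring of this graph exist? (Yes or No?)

Yes

The chromatic number is 4. 1, 5, 10, 11 form a clique, so at least 4 colors are needed.
One proper 4-coloring: 1=b, 2=d, 3=b, 4=c, 5=c, 6=a, 7=c, 8=d, 9=b, 10=d, 11=a.
That is already a proper 4-coloring.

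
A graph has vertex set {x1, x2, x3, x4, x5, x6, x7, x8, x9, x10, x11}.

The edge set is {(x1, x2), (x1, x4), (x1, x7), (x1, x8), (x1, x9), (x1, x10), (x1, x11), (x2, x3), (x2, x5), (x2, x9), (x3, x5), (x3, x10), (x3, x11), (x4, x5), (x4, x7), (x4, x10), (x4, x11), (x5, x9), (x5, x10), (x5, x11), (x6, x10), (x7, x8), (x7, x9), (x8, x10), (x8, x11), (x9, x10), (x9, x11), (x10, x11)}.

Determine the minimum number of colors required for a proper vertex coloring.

4

x1, x8, x10, x11 are pairwise adjacent (a clique of size 4), so at least 4 colors are needed.
4 colors suffice: color red → {x2, x7, x10}; color blue → {x1, x5, x6}; color green → {x11}; color yellow → {x3, x4, x8, x9}. Each edge has distinct colors on its endpoints.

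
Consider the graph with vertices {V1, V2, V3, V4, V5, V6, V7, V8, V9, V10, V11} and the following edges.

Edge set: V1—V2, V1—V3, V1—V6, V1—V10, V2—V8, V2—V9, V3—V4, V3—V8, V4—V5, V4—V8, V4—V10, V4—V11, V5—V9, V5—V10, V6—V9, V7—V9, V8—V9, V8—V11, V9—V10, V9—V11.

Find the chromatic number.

V8, V9, V11 are mutually adjacent, so at least 3 colors are needed.
3 colors suffice: color 1 → {V1, V4, V9}; color 2 → {V6, V7, V8, V10}; color 3 → {V2, V3, V5, V11}. Each edge has distinct colors on its endpoints.

3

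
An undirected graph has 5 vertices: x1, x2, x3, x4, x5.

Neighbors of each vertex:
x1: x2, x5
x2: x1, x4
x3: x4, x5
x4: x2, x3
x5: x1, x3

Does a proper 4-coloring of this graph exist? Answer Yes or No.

Yes

The chromatic number is 3. The cycle x2-x4-x3-x5-x1-x2 has odd length 5, so it cannot be 2-colored; at least 3 colors are needed.
3 colors suffice: color R → {x1, x3}; color B → {x2, x5}; color G → {x4}.
Since 4 ≥ 3, a proper 4-coloring certainly exists.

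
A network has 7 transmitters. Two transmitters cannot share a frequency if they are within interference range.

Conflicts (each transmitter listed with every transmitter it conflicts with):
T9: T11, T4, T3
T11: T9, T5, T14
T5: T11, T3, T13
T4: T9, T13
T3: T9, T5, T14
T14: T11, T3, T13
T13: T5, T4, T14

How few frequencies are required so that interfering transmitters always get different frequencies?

The cycle T4-T13-T14-T11-T9-T4 has odd length 5, so it cannot be 2-colored; at least 3 frequencies are needed.
3 frequencies suffice: frequency 1 → {T9, T5, T14}; frequency 2 → {T11, T3, T13}; frequency 3 → {T4}. Every pair that conflicts lands in different frequencies.

3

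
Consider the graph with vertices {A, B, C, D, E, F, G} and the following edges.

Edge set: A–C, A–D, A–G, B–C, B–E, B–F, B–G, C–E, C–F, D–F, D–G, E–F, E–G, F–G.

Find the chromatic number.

B, C, E, F are pairwise adjacent (a clique of size 4), so at least 4 colors are needed.
4 colors suffice: color red → {C, G}; color blue → {A, F}; color green → {B, D}; color yellow → {E}. Every edge joins two different colors.

4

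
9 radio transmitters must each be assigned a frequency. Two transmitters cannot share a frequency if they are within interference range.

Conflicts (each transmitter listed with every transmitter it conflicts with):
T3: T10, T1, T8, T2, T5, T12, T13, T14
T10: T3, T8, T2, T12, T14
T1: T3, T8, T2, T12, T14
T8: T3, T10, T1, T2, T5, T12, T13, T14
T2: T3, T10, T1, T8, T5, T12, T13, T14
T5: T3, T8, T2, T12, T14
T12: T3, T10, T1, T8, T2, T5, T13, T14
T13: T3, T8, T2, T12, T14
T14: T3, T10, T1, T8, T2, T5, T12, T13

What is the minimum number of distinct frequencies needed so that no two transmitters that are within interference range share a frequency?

6

T3, T8, T2, T5, T12, T14 all conflict with each other, so at least 6 frequencies are needed.
6 frequencies suffice: T3=4, T10=6, T1=6, T8=5, T2=1, T5=6, T12=3, T13=6, T14=2. No two conflicting transmitters share a frequency.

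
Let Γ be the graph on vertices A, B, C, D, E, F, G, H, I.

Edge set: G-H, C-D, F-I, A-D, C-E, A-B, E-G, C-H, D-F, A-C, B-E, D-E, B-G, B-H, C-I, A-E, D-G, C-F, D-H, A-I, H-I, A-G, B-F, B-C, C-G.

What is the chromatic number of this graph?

A, C, D, E, G form a clique, so at least 5 colors are needed.
One proper 5-coloring: A=green, B=blue, C=red, D=blue, E=purple, F=green, G=yellow, H=green, I=blue. No two adjacent vertices share a color.

5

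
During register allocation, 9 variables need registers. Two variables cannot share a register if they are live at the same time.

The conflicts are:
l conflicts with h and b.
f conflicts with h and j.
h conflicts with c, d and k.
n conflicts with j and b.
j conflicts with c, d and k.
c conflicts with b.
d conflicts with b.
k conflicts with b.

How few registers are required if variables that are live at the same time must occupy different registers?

2

f and j conflict, so at least 2 registers are needed.
A valid assignment using 2 registers: l=2, f=2, h=1, n=2, j=1, c=2, d=2, k=2, b=1. Every pair that conflicts lands in different registers.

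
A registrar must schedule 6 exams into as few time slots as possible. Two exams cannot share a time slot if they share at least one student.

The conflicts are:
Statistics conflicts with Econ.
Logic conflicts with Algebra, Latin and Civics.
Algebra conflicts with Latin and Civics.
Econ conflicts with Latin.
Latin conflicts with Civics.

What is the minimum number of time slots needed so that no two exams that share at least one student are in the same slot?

4

Logic, Algebra, Latin, Civics pairwise conflict, so at least 4 time slots are needed.
Using 4 time slots: Statistics=1, Logic=3, Algebra=4, Econ=2, Latin=1, Civics=2. Each listed conflict is separated.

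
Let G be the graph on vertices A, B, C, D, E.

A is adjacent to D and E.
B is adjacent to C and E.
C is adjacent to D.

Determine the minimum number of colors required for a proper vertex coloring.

3

The cycle D-C-B-E-A-D has odd length 5, so it cannot be 2-colored; at least 3 colors are needed.
3 colors suffice: color 1 → {B, D}; color 2 → {C, E}; color 3 → {A}. Each edge has distinct colors on its endpoints.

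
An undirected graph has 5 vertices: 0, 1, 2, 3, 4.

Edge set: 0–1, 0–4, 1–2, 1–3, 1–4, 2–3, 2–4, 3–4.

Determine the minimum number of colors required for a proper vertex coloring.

1, 2, 3, 4 are pairwise adjacent (a clique of size 4), so at least 4 colors are needed.
One proper 4-coloring: 0=c, 1=b, 2=c, 3=d, 4=a. Every edge joins two different colors.

4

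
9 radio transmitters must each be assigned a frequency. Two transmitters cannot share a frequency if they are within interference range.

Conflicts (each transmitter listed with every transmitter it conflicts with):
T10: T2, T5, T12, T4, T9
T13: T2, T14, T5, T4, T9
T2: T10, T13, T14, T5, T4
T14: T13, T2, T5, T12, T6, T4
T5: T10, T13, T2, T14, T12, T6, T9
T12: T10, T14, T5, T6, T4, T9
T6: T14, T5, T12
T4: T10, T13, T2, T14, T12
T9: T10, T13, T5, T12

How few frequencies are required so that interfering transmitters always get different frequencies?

4

T10, T5, T12, T9 are mutually in conflict, so at least 4 frequencies are needed.
Using 4 frequencies: T10=3, T13=2, T2=4, T14=3, T5=1, T12=2, T6=4, T4=1, T9=4. Each listed conflict is separated.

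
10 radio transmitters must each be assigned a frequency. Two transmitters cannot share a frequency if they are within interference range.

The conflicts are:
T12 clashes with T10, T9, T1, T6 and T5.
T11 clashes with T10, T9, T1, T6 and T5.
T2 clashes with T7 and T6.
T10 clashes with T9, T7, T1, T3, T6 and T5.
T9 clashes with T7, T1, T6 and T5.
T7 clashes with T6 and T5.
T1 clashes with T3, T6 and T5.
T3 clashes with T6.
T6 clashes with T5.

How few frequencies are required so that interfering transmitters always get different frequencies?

T11, T10, T9, T1, T6, T5 all conflict with each other, so at least 6 frequencies are needed.
Using 6 frequencies: T12=6, T11=6, T2=2, T10=2, T9=4, T7=3, T1=3, T3=4, T6=1, T5=5. No two conflicting transmitters share a frequency.

6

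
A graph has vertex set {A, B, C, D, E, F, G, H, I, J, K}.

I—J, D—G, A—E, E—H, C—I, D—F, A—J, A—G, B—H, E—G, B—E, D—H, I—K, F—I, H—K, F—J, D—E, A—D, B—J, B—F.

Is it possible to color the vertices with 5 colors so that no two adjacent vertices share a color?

Yes

The chromatic number is 4. A, D, E, G are pairwise adjacent (a clique of size 4), so at least 4 colors are needed.
4 colors suffice: color 1 → {E, I}; color 2 → {B, C, D, K}; color 3 → {A, F, H}; color 4 → {G, J}.
Since 5 ≥ 4, a proper 5-coloring certainly exists.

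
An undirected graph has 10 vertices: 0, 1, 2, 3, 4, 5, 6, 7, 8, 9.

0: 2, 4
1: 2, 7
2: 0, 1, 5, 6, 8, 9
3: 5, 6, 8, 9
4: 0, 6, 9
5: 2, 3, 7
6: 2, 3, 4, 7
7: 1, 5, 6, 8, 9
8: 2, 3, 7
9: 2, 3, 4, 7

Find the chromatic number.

7 and 9 are adjacent, so at least 2 colors are needed.
One proper 2-coloring: 0=b, 1=b, 2=a, 3=a, 4=a, 5=b, 6=b, 7=a, 8=b, 9=b. Every edge joins two different colors.

2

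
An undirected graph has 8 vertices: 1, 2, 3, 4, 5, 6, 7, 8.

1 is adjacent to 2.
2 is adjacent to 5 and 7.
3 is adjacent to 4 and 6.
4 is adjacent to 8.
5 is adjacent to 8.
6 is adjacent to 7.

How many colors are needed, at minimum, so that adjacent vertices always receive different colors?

The cycle 7-2-5-8-4-3-6-7 has odd length 7, so it cannot be 2-colored; at least 3 colors are needed.
3 colors suffice: color red → {2, 6, 8}; color blue → {1, 3, 5, 7}; color green → {4}. Each edge has distinct colors on its endpoints.

3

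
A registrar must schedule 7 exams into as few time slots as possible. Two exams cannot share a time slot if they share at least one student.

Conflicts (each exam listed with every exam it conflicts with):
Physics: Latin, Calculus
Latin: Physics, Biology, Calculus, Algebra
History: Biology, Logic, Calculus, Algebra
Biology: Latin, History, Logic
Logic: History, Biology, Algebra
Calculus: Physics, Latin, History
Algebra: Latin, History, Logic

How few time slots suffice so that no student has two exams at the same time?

Physics, Latin, Calculus are mutually in conflict, so at least 3 time slots are needed.
3 time slots suffice: time slot 1 → {Latin, History}; time slot 2 → {Biology, Calculus, Algebra}; time slot 3 → {Physics, Logic}. Each listed conflict is separated.

3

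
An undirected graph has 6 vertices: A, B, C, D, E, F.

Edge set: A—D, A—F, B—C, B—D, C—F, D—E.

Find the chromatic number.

The cycle F-A-D-B-C-F has odd length 5, so it cannot be 2-colored; at least 3 colors are needed.
One proper 3-coloring: A=blue, B=green, C=blue, D=red, E=blue, F=red. No two adjacent vertices share a color.

3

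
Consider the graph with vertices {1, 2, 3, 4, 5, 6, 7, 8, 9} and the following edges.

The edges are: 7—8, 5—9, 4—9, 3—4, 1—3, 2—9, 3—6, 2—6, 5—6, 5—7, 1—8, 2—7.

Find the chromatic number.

The cycle 9-5-6-3-4-9 has odd length 5, so it cannot be 2-colored; at least 3 colors are needed.
3 colors suffice: color a → {1, 6, 7, 9}; color b → {2, 3, 5, 8}; color c → {4}. Every edge joins two different colors.

3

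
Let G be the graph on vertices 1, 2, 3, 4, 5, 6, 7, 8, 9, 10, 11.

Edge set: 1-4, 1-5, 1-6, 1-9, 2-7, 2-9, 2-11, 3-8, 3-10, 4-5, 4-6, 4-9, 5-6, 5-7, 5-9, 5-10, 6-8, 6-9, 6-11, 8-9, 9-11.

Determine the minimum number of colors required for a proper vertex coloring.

1, 4, 5, 6, 9 are pairwise adjacent (a clique of size 5), so at least 5 colors are needed.
5 colors suffice: color a → {7, 9, 10}; color b → {2, 5, 8}; color c → {3, 6}; color d → {4, 11}; color e → {1}. Each edge has distinct colors on its endpoints.

5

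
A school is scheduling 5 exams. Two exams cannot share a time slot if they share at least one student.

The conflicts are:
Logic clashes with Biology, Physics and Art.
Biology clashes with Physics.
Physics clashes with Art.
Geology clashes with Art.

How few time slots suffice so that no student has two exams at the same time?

3

Logic, Biology, Physics pairwise conflict, so at least 3 time slots are needed.
A valid assignment using 3 time slots: Logic=3, Biology=2, Physics=1, Geology=1, Art=2. Every pair that conflicts lands in different time slots.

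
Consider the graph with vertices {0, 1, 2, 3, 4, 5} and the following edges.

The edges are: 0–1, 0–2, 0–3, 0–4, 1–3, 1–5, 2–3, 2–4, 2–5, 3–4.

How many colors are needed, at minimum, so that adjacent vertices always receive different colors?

4

0, 2, 3, 4 are pairwise adjacent (a clique of size 4), so at least 4 colors are needed.
4 colors suffice: color red → {3, 5}; color blue → {0}; color green → {1, 2}; color yellow → {4}. Each edge has distinct colors on its endpoints.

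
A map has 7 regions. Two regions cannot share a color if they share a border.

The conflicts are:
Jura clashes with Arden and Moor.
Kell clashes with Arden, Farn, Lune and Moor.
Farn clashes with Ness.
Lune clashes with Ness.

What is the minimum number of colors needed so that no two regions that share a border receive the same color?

Kell and Arden conflict, so at least 2 colors are needed.
2 colors suffice: color 1 → {Jura, Kell, Ness}; color 2 → {Arden, Farn, Lune, Moor}. Every pair that conflicts lands in different colors.

2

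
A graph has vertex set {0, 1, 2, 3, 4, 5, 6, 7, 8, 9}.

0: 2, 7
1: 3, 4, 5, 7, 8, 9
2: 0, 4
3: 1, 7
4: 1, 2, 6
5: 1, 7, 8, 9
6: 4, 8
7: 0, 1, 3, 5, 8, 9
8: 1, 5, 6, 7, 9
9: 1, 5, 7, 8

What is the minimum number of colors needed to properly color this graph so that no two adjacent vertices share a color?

5

1, 5, 7, 8, 9 are pairwise adjacent (a clique of size 5), so at least 5 colors are needed.
A valid assignment using 5 colors: 0=c, 1=a, 2=a, 3=c, 4=b, 5=e, 6=a, 7=b, 8=c, 9=d. Every edge joins two different colors.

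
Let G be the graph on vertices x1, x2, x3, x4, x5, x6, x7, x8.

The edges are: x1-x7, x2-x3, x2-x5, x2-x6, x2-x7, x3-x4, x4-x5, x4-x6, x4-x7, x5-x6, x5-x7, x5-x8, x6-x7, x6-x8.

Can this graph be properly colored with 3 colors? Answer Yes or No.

x4, x5, x6, x7 are pairwise adjacent (a clique of size 4), so at least 4 colors are needed.
So 3 colors are not enough.

No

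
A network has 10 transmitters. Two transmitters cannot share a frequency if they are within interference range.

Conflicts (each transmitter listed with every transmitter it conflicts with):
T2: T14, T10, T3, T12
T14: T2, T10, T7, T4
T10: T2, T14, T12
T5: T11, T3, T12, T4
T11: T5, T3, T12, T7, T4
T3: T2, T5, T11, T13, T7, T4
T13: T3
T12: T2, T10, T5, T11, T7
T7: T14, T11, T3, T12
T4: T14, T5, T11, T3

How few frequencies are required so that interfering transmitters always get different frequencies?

T5, T11, T3, T4 are mutually in conflict, so at least 4 frequencies are needed.
A valid assignment using 4 frequencies: T2=2, T14=1, T10=3, T5=3, T11=2, T3=1, T13=2, T12=1, T7=3, T4=4. No two conflicting transmitters share a frequency.

4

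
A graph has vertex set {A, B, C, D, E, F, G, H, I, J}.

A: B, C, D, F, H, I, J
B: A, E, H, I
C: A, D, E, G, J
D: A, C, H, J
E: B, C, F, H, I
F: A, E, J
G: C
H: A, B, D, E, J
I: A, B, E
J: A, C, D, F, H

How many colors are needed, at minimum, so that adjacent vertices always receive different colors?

A, D, H, J are pairwise adjacent (a clique of size 4), so at least 4 colors are needed.
4 colors suffice: color 1 → {A, E, G}; color 2 → {C, F, H, I}; color 3 → {B, J}; color 4 → {D}. Every edge joins two different colors.

4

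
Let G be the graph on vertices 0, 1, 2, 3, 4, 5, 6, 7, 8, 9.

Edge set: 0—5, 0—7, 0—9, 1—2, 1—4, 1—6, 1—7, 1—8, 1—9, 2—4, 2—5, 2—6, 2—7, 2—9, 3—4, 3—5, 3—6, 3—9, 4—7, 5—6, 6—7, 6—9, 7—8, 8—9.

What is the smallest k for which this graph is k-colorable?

1, 2, 6, 7 form a clique, so at least 4 colors are needed.
One proper 4-coloring: 0=b, 1=c, 2=b, 3=b, 4=d, 5=a, 6=d, 7=a, 8=b, 9=a. No two adjacent vertices share a color.

4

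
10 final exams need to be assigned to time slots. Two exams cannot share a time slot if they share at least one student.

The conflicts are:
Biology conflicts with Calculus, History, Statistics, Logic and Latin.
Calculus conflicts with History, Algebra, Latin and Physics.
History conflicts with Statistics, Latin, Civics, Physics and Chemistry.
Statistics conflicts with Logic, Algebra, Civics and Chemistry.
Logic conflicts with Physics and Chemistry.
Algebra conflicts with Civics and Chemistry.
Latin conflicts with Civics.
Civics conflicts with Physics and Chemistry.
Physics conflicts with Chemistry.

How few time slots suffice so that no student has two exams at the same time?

Biology, Calculus, History, Latin pairwise conflict, so at least 4 time slots are needed.
A valid assignment using 4 time slots: Biology=2, Calculus=4, History=1, Statistics=3, Logic=1, Algebra=1, Latin=3, Civics=2, Physics=3, Chemistry=4. Every pair that conflicts lands in different time slots.

4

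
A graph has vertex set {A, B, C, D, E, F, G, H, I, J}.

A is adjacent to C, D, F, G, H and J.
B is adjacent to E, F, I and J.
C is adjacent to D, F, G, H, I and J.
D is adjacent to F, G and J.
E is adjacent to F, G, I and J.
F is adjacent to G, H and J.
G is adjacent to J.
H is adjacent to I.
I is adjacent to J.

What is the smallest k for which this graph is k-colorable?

A, C, D, F, G, J are pairwise adjacent (a clique of size 6), so at least 6 colors are needed.
6 colors suffice: color 1 → {H, J}; color 2 → {F, I}; color 3 → {C, E}; color 4 → {B, G}; color 5 → {A}; color 6 → {D}. Every edge joins two different colors.

6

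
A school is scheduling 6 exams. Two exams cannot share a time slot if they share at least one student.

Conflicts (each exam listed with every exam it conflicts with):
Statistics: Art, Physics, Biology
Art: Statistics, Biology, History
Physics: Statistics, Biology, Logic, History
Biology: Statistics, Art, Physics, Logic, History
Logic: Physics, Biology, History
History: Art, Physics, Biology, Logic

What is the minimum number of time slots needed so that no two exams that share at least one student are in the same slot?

Physics, Biology, Logic, History pairwise conflict, so at least 4 time slots are needed.
A valid assignment using 4 time slots: Statistics=3, Art=2, Physics=2, Biology=1, Logic=4, History=3. No two conflicting exams share a time slot.

4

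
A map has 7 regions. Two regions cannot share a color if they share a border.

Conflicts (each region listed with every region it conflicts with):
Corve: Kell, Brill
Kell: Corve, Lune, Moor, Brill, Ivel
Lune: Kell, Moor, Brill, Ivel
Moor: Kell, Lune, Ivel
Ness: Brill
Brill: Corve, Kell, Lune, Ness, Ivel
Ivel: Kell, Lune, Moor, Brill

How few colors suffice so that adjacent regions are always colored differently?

Kell, Lune, Brill, Ivel all conflict with each other, so at least 4 colors are needed.
4 colors suffice: color 1 → {Moor, Brill}; color 2 → {Kell, Ness}; color 3 → {Corve, Ivel}; color 4 → {Lune}. Each listed conflict is separated.

4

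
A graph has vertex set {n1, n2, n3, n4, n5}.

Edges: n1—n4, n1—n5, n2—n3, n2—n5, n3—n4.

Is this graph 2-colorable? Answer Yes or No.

The cycle n2-n5-n1-n4-n3-n2 has odd length 5, so it cannot be 2-colored; at least 3 colors are needed.
So 2 colors are not enough.

No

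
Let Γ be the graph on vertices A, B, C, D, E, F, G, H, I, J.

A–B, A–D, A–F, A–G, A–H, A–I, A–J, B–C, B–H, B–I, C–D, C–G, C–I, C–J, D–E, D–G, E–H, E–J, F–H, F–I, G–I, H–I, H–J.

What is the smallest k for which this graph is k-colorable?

A, F, H, I form a clique, so at least 4 colors are needed.
4 colors suffice: color red → {A, C, E}; color blue → {D, I, J}; color green → {G, H}; color yellow → {B, F}. Each edge has distinct colors on its endpoints.

4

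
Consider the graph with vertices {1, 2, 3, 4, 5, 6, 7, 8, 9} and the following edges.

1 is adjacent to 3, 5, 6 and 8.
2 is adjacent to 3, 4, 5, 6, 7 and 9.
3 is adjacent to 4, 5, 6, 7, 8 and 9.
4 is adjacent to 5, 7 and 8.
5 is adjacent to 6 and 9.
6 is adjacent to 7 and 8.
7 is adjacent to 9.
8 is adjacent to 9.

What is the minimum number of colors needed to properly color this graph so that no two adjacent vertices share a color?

1, 3, 6, 8 form a clique, so at least 4 colors are needed.
4 colors suffice: color red → {3}; color blue → {5, 7, 8}; color green → {1, 2}; color yellow → {4, 6, 9}. Every edge joins two different colors.

4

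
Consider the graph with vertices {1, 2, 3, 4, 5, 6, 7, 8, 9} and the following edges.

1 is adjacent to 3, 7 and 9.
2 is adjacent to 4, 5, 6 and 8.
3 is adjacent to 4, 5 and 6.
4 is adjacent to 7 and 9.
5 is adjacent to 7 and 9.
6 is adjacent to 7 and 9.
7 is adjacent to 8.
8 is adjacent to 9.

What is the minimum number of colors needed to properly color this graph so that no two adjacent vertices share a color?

2

3 and 5 are adjacent, so at least 2 colors are needed.
2 colors suffice: color red → {2, 3, 7, 9}; color blue → {1, 4, 5, 6, 8}. Every edge joins two different colors.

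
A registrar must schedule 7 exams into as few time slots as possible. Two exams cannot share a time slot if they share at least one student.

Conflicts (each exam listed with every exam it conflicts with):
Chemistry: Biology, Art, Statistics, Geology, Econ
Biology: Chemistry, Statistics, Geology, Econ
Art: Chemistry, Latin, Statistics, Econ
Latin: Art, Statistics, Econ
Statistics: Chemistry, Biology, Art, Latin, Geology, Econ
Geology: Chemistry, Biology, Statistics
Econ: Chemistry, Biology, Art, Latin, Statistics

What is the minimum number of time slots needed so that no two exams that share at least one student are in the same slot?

4

Chemistry, Biology, Statistics, Geology are mutually in conflict, so at least 4 time slots are needed.
4 time slots suffice: time slot 1 → {Statistics}; time slot 2 → {Chemistry, Latin}; time slot 3 → {Geology, Econ}; time slot 4 → {Biology, Art}. Each listed conflict is separated.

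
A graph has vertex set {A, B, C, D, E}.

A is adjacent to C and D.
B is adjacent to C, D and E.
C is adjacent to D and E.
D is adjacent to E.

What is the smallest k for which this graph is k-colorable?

B, C, D, E are mutually adjacent (a clique of size 4), so at least 4 colors are needed.
4 colors suffice: color 1 → {C}; color 2 → {D}; color 3 → {A, E}; color 4 → {B}. Every edge joins two different colors.

4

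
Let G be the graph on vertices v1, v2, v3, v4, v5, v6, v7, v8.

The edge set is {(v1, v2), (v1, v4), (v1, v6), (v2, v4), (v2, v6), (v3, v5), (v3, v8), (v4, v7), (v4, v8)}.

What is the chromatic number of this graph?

v1, v2, v4 are mutually adjacent, so at least 3 colors are needed.
3 colors suffice: v1=B, v2=G, v3=R, v4=R, v5=B, v6=R, v7=B, v8=B. Each edge has distinct colors on its endpoints.

3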